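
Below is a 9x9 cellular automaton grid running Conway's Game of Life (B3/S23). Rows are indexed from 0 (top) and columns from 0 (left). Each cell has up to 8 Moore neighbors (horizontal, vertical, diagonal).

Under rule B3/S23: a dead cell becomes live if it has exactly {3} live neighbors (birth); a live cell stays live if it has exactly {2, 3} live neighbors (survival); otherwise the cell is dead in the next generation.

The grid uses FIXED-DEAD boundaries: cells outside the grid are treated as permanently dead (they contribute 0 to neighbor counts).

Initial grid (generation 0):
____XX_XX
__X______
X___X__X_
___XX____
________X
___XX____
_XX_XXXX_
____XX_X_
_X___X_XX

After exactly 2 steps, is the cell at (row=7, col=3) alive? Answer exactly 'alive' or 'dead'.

Answer: alive

Derivation:
Simulating step by step:
Generation 0 (given above): 26 live cells
Generation 1: 23 live cells
_________
___XXXXXX
____X____
___XX____
_________
__XXX_XX_
__X____X_
_XXX_____
____XX_XX
Generation 2: 32 live cells
____XXXX_
___XXXXX_
______XX_
___XX____
__X__X___
__XX__XX_
____X_XX_
_XXXX_XXX
__XXX____

Cell (7,3) at generation 2: 1 -> alive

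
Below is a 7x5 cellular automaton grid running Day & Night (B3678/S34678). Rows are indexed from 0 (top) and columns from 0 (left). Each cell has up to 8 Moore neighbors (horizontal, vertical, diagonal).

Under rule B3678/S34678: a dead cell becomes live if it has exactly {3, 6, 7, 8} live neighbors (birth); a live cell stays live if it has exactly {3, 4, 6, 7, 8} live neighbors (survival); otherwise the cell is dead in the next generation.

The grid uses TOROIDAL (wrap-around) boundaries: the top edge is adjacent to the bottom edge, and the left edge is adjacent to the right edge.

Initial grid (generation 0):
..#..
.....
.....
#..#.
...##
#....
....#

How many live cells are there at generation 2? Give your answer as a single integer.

Simulating step by step:
Generation 0 (given above): 7 live cells
Generation 1: 3 live cells
.....
.....
.....
.....
#...#
...#.
.....
Generation 2: 1 live cells
.....
.....
.....
.....
.....
....#
.....
Population at generation 2: 1

Answer: 1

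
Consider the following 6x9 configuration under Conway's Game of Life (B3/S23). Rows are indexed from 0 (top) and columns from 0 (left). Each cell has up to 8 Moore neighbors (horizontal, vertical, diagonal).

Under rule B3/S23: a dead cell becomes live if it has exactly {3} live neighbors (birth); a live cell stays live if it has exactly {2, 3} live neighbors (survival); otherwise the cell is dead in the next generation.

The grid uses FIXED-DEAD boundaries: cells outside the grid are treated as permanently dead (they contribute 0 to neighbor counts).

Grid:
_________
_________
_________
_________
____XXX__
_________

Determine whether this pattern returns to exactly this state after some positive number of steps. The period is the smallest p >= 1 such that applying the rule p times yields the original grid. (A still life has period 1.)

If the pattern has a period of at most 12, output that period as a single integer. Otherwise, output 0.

Simulating and comparing each generation to the original:
Gen 0 (original, given above): 3 live cells
Gen 1: 3 live cells, differs from original
Gen 2: 3 live cells, MATCHES original -> period = 2

Answer: 2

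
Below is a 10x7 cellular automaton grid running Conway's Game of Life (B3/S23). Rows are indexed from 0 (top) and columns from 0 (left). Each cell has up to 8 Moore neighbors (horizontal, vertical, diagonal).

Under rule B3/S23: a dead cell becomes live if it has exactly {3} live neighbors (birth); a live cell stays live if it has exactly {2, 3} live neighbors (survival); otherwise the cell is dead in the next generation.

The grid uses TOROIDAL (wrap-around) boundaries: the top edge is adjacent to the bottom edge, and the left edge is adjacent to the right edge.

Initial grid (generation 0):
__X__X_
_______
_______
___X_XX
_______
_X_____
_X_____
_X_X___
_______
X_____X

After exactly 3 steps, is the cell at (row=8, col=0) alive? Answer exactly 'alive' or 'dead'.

Simulating step by step:
Generation 0 (given above): 11 live cells
Generation 1: 6 live cells
______X
_______
_______
_______
_______
_______
XX_____
__X____
X______
______X
Generation 2: 4 live cells
_______
_______
_______
_______
_______
_______
_X_____
X______
_______
X_____X
Generation 3: 2 live cells
_______
_______
_______
_______
_______
_______
_______
_______
X_____X
_______

Cell (8,0) at generation 3: 1 -> alive

Answer: alive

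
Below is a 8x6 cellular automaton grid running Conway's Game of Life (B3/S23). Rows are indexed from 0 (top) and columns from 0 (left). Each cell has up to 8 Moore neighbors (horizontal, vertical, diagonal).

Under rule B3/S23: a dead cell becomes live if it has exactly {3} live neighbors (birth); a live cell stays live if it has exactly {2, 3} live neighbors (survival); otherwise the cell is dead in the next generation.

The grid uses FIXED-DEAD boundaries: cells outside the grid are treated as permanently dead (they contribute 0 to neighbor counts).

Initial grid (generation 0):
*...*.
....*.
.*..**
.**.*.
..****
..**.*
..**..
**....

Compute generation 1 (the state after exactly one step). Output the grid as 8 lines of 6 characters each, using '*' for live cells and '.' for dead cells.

Answer: ......
...**.
.**.**
.*....
.....*
.*...*
...**.
.**...

Derivation:
Simulating step by step:
Generation 0 (given above): 20 live cells
Generation 1: 14 live cells
(generation 1 grid is the final answer)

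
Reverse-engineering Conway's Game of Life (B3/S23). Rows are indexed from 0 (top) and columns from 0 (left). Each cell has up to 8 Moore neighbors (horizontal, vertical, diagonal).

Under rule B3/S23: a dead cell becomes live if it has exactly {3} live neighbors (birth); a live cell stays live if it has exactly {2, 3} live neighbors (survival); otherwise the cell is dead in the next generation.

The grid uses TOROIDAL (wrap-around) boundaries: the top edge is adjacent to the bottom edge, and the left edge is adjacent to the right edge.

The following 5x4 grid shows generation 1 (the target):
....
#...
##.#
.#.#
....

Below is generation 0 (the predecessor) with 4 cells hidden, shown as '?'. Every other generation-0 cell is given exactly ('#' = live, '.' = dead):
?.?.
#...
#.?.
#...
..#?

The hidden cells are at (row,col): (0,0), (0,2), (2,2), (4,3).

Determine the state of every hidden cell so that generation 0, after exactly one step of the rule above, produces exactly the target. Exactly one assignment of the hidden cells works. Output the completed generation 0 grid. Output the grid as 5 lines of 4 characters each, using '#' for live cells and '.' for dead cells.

Answer: #.#.
#...
#...
#...
..#.

Derivation:
Hidden generation-0 cells (in order): (0,0), (0,2), (2,2), (4,3).
A hidden cell only influences target cells in its own 3x3 neighborhood. Try each of the 2^4 = 16 assignments, step the completed generation 0 forward once under B3/S23, and compare with the target:
  (0,0)=. (0,2)=. (2,2)=. (4,3)=. -> step gives (1,0)='.' but target has '#' -> reject
  (0,0)=. (0,2)=. (2,2)=. (4,3)=# -> step gives (0,3)='#' but target has '.' -> reject
  (0,0)=. (0,2)=. (2,2)=# (4,3)=. -> step gives (1,0)='.' but target has '#' -> reject
  (0,0)=. (0,2)=. (2,2)=# (4,3)=# -> step gives (0,3)='#' but target has '.' -> reject
  (0,0)=. (0,2)=# (2,2)=. (4,3)=. -> step gives (0,1)='#' but target has '.' -> reject
  (0,0)=. (0,2)=# (2,2)=. (4,3)=# -> step gives (0,1)='#' but target has '.' -> reject
  (0,0)=. (0,2)=# (2,2)=# (4,3)=. -> step gives (0,1)='#' but target has '.' -> reject
  (0,0)=. (0,2)=# (2,2)=# (4,3)=# -> step gives (0,1)='#' but target has '.' -> reject
  (0,0)=# (0,2)=. (2,2)=. (4,3)=. -> step gives (0,1)='#' but target has '.' -> reject
  (0,0)=# (0,2)=. (2,2)=. (4,3)=# -> step gives (0,0)='#' but target has '.' -> reject
  (0,0)=# (0,2)=. (2,2)=# (4,3)=. -> step gives (0,1)='#' but target has '.' -> reject
  (0,0)=# (0,2)=. (2,2)=# (4,3)=# -> step gives (0,0)='#' but target has '.' -> reject
  (0,0)=# (0,2)=# (2,2)=. (4,3)=. -> step reproduces the target at every cell -> ACCEPT
  (0,0)=# (0,2)=# (2,2)=. (4,3)=# -> step gives (0,0)='#' but target has '.' -> reject
  (0,0)=# (0,2)=# (2,2)=# (4,3)=. -> step gives (2,1)='.' but target has '#' -> reject
  (0,0)=# (0,2)=# (2,2)=# (4,3)=# -> step gives (0,0)='#' but target has '.' -> reject
Unique solution: (0,0)=live, (0,2)=live, (2,2)=dead, (4,3)=dead.
Check: live-neighbor counts of every cell in the completed generation 0:
1414
2414
2303
1313
2414
Applying B3/S23 to generation 0 with these counts gives:
....
#...
##.#
.#.#
....
which matches the target exactly.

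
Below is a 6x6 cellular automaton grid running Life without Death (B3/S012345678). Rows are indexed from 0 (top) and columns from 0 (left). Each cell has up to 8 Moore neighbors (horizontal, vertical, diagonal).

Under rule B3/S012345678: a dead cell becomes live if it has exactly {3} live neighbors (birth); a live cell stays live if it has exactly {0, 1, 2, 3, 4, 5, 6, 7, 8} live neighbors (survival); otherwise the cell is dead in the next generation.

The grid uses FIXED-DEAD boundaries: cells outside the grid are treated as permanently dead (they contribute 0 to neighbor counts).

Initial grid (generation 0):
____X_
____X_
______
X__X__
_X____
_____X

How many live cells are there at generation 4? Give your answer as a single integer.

Answer: 6

Derivation:
Simulating step by step:
Generation 0 (given above): 6 live cells
Generation 1: 6 live cells
____X_
____X_
______
X__X__
_X____
_____X
Generation 2: 6 live cells
____X_
____X_
______
X__X__
_X____
_____X
Generation 3: 6 live cells
____X_
____X_
______
X__X__
_X____
_____X
Generation 4: 6 live cells
____X_
____X_
______
X__X__
_X____
_____X
Population at generation 4: 6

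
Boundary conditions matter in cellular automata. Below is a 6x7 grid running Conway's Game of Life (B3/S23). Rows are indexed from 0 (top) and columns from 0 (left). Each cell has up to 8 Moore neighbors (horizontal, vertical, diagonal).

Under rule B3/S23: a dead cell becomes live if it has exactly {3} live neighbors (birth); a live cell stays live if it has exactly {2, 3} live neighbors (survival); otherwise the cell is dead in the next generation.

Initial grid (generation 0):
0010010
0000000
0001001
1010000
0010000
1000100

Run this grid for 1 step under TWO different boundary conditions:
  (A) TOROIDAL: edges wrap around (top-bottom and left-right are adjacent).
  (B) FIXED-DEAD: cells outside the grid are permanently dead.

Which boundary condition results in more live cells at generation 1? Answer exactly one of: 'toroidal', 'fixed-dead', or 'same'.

Under TOROIDAL boundary, generation 1:
0000000
0000000
0000000
0111000
0001000
0101000
Population = 6

Under FIXED-DEAD boundary, generation 1:
0000000
0000000
0000000
0111000
0001000
0000000
Population = 4

Comparison: toroidal=6, fixed-dead=4 -> toroidal

Answer: toroidal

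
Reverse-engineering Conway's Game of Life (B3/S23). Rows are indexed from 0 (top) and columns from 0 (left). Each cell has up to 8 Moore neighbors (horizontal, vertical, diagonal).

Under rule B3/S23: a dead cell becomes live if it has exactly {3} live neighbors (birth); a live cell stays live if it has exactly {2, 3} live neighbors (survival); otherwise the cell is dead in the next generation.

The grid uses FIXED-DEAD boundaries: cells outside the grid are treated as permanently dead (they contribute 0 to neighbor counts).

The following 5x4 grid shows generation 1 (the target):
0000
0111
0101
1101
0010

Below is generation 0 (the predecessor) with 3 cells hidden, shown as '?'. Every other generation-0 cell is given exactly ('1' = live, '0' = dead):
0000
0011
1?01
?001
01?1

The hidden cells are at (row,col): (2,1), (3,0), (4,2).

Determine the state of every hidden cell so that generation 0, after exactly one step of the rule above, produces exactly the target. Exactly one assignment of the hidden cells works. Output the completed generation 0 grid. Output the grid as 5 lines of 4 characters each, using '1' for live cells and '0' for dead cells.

Answer: 0000
0011
1101
0001
0101

Derivation:
Hidden generation-0 cells (in order): (2,1), (3,0), (4,2).
A hidden cell only influences target cells in its own 3x3 neighborhood. Try each of the 2^3 = 8 assignments, step the completed generation 0 forward once under B3/S23, and compare with the target:
  (2,1)=0 (3,0)=0 (4,2)=0 -> step gives (1,1)='0' but target has '1' -> reject
  (2,1)=0 (3,0)=0 (4,2)=1 -> step gives (1,1)='0' but target has '1' -> reject
  (2,1)=0 (3,0)=1 (4,2)=0 -> step gives (1,1)='0' but target has '1' -> reject
  (2,1)=0 (3,0)=1 (4,2)=1 -> step gives (1,1)='0' but target has '1' -> reject
  (2,1)=1 (3,0)=0 (4,2)=0 -> step reproduces the target at every cell -> ACCEPT
  (2,1)=1 (3,0)=0 (4,2)=1 -> step gives (3,1)='0' but target has '1' -> reject
  (2,1)=1 (3,0)=1 (4,2)=0 -> step gives (2,0)='1' but target has '0' -> reject
  (2,1)=1 (3,0)=1 (4,2)=1 -> step gives (2,0)='1' but target has '0' -> reject
Unique solution: (2,1)=live, (3,0)=dead, (4,2)=dead.
Check: live-neighbor counts of every cell in the completed generation 0:
0122
2332
1253
3352
1031
Applying B3/S23 to generation 0 with these counts gives:
0000
0111
0101
1101
0010
which matches the target exactly.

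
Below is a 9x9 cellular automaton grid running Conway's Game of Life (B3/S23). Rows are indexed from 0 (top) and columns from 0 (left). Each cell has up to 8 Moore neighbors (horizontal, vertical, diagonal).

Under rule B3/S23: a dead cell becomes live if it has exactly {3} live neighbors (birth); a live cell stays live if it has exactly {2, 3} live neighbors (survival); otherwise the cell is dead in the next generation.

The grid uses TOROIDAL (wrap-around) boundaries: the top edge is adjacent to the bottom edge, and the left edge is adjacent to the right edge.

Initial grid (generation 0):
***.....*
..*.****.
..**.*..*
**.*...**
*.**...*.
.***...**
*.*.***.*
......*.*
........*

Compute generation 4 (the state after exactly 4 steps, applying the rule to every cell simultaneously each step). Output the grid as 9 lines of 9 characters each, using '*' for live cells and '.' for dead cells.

Answer: *..**.*.*
**..*.***
*****....
.**..*..*
.......*.
.....*...
.....****
*.......*
....***.*

Derivation:
Simulating step by step:
Generation 0 (given above): 36 live cells
Generation 1: 25 live cells
****.**.*
....****.
.....*...
......**.
....*.*..
.....*...
..*.***..
......*.*
.*......*
Generation 2: 25 live cells
.***....*
****...**
....*....
......**.
......**.
...*.....
....*.**.
*.....*..
.*...**.*
Generation 3: 26 live cells
...**.*..
....*..**
****..*..
.....***.
......**.
.....*...
.....***.
*.......*
.*...**.*
Generation 4: 32 live cells
(generation 4 grid is the final answer)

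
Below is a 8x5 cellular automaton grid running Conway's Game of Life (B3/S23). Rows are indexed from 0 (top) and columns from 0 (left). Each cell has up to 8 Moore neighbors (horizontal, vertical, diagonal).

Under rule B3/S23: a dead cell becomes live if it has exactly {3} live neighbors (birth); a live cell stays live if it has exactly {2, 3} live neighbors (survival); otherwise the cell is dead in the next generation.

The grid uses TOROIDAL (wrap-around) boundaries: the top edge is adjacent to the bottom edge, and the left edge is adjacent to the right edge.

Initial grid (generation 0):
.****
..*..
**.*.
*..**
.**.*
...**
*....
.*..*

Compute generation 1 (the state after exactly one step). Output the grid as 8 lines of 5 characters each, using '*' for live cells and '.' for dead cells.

Answer: .*..*
.....
**.*.
.....
.**..
.****
*..*.
.*..*

Derivation:
Simulating step by step:
Generation 0 (given above): 19 live cells
Generation 1: 15 live cells
(generation 1 grid is the final answer)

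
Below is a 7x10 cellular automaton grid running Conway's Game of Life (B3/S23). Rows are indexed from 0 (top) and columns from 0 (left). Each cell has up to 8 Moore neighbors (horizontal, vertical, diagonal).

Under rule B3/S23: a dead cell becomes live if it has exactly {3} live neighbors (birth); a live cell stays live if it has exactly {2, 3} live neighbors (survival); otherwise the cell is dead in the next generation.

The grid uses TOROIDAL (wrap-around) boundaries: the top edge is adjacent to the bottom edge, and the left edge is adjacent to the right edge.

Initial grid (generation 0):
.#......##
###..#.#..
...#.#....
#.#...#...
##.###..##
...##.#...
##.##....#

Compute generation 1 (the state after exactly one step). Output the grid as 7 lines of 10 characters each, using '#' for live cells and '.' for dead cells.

Answer: ...##...#.
###.#.#.##
#..###....
#.#...#...
##....##.#
........#.
.#.###..##

Derivation:
Simulating step by step:
Generation 0 (given above): 28 live cells
Generation 1: 29 live cells
(generation 1 grid is the final answer)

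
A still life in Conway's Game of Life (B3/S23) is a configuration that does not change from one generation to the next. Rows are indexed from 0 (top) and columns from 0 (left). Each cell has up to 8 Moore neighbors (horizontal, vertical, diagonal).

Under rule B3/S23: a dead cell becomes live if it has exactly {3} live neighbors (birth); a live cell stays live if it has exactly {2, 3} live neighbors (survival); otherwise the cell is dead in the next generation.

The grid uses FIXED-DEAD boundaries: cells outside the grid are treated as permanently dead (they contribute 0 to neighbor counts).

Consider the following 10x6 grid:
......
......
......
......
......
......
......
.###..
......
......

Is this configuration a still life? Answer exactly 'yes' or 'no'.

Answer: no

Derivation:
Compute generation 1 and compare to generation 0 (given above):
Generation 1:
......
......
......
......
......
......
..#...
..#...
..#...
......
Cell (6,2) differs: gen0=0 vs gen1=1 -> NOT a still life.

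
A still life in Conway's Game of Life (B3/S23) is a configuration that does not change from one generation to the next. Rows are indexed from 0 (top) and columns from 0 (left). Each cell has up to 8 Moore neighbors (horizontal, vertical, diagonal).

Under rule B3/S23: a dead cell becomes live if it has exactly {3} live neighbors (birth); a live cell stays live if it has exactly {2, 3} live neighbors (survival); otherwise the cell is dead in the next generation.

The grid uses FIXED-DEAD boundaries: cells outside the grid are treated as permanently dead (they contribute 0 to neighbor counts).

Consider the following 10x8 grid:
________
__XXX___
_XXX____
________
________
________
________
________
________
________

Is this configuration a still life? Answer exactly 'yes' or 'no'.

Answer: no

Derivation:
Compute generation 1 and compare to generation 0 (given above):
Generation 1:
___X____
_X__X___
_X__X___
__X_____
________
________
________
________
________
________
Cell (0,3) differs: gen0=0 vs gen1=1 -> NOT a still life.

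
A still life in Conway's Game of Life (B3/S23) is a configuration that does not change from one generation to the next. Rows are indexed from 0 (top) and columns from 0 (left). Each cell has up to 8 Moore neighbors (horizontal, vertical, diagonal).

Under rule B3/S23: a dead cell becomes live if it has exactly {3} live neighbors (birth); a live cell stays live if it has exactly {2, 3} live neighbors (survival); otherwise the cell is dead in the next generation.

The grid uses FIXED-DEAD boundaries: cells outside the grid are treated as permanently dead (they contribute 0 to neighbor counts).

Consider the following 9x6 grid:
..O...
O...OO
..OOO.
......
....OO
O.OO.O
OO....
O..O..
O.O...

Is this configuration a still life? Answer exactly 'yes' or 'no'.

Compute generation 1 and compare to generation 0 (given above):
Generation 1:
......
.OO.OO
...OOO
.....O
...OOO
O.OO.O
O..OO.
O.O...
.O....
Cell (0,2) differs: gen0=1 vs gen1=0 -> NOT a still life.

Answer: no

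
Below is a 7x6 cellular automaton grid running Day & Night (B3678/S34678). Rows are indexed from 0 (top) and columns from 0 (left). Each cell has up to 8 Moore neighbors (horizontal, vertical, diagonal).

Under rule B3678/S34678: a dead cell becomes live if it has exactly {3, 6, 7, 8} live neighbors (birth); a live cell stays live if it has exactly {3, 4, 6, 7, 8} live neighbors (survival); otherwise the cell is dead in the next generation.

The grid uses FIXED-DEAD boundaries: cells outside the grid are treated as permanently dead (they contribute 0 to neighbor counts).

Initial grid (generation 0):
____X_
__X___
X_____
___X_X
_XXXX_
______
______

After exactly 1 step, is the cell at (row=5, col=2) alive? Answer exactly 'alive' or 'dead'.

Simulating step by step:
Generation 0 (given above): 9 live cells
Generation 1: 7 live cells
______
______
______
_X_X__
__XXX_
__XX__
______

Cell (5,2) at generation 1: 1 -> alive

Answer: alive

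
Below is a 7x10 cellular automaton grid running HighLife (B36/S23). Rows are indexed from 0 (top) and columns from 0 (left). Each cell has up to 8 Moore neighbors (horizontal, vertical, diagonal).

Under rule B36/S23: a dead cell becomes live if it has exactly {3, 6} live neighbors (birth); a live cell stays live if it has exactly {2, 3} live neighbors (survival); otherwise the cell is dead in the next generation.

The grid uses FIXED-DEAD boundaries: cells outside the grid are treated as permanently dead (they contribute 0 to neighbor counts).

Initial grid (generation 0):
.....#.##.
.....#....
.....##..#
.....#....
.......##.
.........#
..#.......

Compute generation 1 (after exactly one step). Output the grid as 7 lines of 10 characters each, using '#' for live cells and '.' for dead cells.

Answer: ......#...
....##.##.
....###...
.....#.##.
........#.
........#.
..........

Derivation:
Simulating step by step:
Generation 0 (given above): 12 live cells
Generation 1: 13 live cells
(generation 1 grid is the final answer)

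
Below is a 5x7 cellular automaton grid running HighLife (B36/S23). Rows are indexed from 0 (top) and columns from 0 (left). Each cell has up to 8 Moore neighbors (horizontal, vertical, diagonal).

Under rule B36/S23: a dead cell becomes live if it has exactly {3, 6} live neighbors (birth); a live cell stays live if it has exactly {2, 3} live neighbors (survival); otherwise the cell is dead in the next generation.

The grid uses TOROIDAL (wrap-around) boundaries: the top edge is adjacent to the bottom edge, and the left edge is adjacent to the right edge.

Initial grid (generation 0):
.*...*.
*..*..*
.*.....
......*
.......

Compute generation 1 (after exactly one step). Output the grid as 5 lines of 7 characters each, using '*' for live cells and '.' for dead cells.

Simulating step by step:
Generation 0 (given above): 7 live cells
Generation 1: 7 live cells
(generation 1 grid is the final answer)

Answer: *.....*
***...*
......*
.......
.......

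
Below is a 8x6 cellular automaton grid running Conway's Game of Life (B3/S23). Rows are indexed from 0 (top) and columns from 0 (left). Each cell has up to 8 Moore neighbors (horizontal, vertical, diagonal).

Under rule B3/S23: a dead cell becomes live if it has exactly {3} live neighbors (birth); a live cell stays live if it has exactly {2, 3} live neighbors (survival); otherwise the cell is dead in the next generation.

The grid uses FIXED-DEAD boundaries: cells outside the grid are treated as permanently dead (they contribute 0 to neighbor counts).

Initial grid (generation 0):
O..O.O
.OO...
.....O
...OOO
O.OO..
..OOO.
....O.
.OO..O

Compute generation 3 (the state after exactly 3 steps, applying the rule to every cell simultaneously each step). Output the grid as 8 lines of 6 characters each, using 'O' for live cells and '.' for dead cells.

Simulating step by step:
Generation 0 (given above): 19 live cells
Generation 1: 19 live cells
.OO...
.OO.O.
..OO.O
..OO.O
.O...O
.OO.O.
.O..OO
......
Generation 2: 20 live cells
.OOO..
....O.
.....O
.O.O.O
.O...O
OOOOO.
.OOOOO
......
Generation 3: 15 live cells
(generation 3 grid is the final answer)

Answer: ..OO..
..OOO.
.....O
..O..O
.....O
O.....
O....O
..OOO.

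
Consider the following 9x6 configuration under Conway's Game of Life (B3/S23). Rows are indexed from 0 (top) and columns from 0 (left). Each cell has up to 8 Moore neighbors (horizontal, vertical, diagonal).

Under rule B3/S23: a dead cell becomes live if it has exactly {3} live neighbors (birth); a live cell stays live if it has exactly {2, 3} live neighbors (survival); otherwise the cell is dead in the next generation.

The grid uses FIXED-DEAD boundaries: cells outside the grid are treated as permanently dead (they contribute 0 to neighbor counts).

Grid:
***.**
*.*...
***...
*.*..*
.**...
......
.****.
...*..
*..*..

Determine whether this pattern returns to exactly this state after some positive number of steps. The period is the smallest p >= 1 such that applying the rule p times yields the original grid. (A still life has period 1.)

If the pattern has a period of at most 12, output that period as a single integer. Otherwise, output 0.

Answer: 0

Derivation:
Simulating and comparing each generation to the original:
Gen 0 (original, given above): 22 live cells
Gen 1: 14 live cells, differs from original
Gen 2: 12 live cells, differs from original
Gen 3: 15 live cells, differs from original
Gen 4: 15 live cells, differs from original
Gen 5: 19 live cells, differs from original
Gen 6: 14 live cells, differs from original
Gen 7: 19 live cells, differs from original
Gen 8: 17 live cells, differs from original
Gen 9: 16 live cells, differs from original
Gen 10: 15 live cells, differs from original
Gen 11: 14 live cells, differs from original
Gen 12: 11 live cells, differs from original
No period found within 12 steps.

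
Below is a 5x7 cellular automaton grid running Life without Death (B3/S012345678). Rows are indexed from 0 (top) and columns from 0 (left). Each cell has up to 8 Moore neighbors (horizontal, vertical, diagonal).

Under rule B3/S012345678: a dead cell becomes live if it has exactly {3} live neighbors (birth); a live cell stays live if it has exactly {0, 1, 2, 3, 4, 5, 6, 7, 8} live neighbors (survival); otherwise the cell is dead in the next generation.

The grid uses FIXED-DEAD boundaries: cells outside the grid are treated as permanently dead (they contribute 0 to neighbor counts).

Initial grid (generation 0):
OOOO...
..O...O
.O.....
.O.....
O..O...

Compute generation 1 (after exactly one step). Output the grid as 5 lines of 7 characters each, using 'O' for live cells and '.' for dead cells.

Simulating step by step:
Generation 0 (given above): 10 live cells
Generation 1: 15 live cells
(generation 1 grid is the final answer)

Answer: OOOO...
O.OO..O
.OO....
OOO....
O..O...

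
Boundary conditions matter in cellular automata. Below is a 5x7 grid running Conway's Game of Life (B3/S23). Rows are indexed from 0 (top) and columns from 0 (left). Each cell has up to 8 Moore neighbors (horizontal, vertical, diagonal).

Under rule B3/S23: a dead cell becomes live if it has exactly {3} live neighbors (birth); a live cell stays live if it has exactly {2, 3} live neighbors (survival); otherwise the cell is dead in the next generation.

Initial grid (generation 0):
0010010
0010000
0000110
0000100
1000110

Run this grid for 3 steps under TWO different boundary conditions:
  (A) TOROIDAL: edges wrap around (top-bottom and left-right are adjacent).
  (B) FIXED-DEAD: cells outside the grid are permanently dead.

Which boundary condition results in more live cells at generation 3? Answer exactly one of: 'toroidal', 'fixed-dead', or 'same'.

Under TOROIDAL boundary, generation 3:
0000000
0000000
0000000
0000000
0000000
Population = 0

Under FIXED-DEAD boundary, generation 3:
0000100
0001010
0011000
0001100
0000000
Population = 7

Comparison: toroidal=0, fixed-dead=7 -> fixed-dead

Answer: fixed-dead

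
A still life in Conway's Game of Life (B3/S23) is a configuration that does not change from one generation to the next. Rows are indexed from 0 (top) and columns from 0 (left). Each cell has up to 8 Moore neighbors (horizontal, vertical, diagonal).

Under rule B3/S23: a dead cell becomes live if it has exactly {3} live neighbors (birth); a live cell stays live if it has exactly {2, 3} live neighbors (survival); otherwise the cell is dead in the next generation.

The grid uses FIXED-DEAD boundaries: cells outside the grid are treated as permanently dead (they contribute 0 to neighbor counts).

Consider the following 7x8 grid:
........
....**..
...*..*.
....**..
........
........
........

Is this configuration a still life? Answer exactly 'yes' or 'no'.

Compute generation 1 and compare to generation 0 (given above):
Generation 1:
........
....**..
...*..*.
....**..
........
........
........
The grids are IDENTICAL -> still life.

Answer: yes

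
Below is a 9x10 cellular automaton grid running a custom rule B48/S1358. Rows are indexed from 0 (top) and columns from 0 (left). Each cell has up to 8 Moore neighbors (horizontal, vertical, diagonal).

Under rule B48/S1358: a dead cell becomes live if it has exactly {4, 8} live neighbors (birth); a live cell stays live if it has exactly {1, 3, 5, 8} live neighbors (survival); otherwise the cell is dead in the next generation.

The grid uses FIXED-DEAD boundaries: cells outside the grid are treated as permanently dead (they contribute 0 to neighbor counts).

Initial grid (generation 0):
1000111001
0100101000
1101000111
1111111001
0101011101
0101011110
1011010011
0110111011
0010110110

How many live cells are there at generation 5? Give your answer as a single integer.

Simulating step by step:
Generation 0 (given above): 52 live cells
Generation 1: 33 live cells
1000000000
1100101110
0100001110
0100101001
1000000100
0101000111
0010010010
0000110010
0001101110
Generation 2: 22 live cells
0000000000
1100001110
1100000000
0000001011
0000000100
0001000100
0000100101
0001001010
0000110100
Generation 3: 21 live cells
0000000000
1100001010
1100000010
0000001001
0000000110
0001000010
0000000111
0000111110
0000000000
Generation 4: 19 live cells
0000000000
1100000010
1100000100
0000001110
0000000110
0000000011
0000001111
0000101000
0000000000
Generation 5: 13 live cells
0000000000
1100000010
1100000010
0000001100
0000000111
0000000000
0000000001
0000000100
0000000000
Population at generation 5: 13

Answer: 13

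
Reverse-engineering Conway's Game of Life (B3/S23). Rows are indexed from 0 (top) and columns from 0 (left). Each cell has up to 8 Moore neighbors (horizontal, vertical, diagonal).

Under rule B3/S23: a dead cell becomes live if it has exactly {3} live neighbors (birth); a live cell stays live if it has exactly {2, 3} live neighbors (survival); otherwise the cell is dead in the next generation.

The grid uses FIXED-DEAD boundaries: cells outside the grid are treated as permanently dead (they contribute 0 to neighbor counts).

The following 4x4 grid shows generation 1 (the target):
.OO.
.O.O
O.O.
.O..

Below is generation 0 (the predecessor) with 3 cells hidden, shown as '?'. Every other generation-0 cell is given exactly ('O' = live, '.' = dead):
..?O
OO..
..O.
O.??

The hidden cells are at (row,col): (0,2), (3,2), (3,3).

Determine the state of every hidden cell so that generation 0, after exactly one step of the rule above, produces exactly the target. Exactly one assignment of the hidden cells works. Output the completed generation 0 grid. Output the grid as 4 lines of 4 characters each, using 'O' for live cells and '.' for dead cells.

Hidden generation-0 cells (in order): (0,2), (3,2), (3,3).
A hidden cell only influences target cells in its own 3x3 neighborhood. Try each of the 2^3 = 8 assignments, step the completed generation 0 forward once under B3/S23, and compare with the target:
  (0,2)=. (3,2)=. (3,3)=. -> step gives (0,1)='.' but target has 'O' -> reject
  (0,2)=. (3,2)=. (3,3)=O -> step gives (0,1)='.' but target has 'O' -> reject
  (0,2)=. (3,2)=O (3,3)=. -> step gives (0,1)='.' but target has 'O' -> reject
  (0,2)=. (3,2)=O (3,3)=O -> step gives (0,1)='.' but target has 'O' -> reject
  (0,2)=O (3,2)=. (3,3)=. -> step gives (2,2)='.' but target has 'O' -> reject
  (0,2)=O (3,2)=. (3,3)=O -> step gives (3,1)='.' but target has 'O' -> reject
  (0,2)=O (3,2)=O (3,3)=. -> step reproduces the target at every cell -> ACCEPT
  (0,2)=O (3,2)=O (3,3)=O -> step gives (2,3)='O' but target has '.' -> reject
Unique solution: (0,2)=live, (3,2)=live, (3,3)=dead.
Check: live-neighbor counts of every cell in the completed generation 0:
2321
1343
3522
0312
Applying B3/S23 to generation 0 with these counts gives:
.OO.
.O.O
O.O.
.O..
which matches the target exactly.

Answer: ..OO
OO..
..O.
O.O.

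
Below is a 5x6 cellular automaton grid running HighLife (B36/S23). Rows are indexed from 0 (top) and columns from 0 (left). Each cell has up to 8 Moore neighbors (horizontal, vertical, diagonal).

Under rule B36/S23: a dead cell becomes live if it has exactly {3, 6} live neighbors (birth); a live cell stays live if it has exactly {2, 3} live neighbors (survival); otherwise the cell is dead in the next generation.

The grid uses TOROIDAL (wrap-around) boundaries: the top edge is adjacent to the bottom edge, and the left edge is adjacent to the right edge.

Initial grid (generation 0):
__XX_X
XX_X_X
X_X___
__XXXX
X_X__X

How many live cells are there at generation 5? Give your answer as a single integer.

Simulating step by step:
Generation 0 (given above): 16 live cells
Generation 1: 9 live cells
X__X__
___X_X
______
__X_X_
X__XX_
Generation 2: 11 live cells
X_XX__
____X_
___XX_
____XX
_XX_X_
Generation 3: 13 live cells
__X_XX
__X_XX
___X__
__X__X
XXX_X_
Generation 4: 14 live cells
__XX__
__X__X
__XX_X
X_X_XX
X_X_X_
Generation 5: 12 live cells
__X_XX
_X____
__X___
X_XX__
X_XXX_
Population at generation 5: 12

Answer: 12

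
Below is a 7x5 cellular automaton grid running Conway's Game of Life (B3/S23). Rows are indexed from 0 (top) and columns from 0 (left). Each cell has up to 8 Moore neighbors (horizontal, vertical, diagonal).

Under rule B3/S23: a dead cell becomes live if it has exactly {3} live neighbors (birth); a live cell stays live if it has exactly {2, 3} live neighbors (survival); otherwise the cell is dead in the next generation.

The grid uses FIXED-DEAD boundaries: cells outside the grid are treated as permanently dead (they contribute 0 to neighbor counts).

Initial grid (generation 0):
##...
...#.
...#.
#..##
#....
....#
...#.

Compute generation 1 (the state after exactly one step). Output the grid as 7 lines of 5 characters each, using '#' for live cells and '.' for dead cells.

Simulating step by step:
Generation 0 (given above): 10 live cells
Generation 1: 7 live cells
(generation 1 grid is the final answer)

Answer: .....
..#..
..##.
...##
...##
.....
.....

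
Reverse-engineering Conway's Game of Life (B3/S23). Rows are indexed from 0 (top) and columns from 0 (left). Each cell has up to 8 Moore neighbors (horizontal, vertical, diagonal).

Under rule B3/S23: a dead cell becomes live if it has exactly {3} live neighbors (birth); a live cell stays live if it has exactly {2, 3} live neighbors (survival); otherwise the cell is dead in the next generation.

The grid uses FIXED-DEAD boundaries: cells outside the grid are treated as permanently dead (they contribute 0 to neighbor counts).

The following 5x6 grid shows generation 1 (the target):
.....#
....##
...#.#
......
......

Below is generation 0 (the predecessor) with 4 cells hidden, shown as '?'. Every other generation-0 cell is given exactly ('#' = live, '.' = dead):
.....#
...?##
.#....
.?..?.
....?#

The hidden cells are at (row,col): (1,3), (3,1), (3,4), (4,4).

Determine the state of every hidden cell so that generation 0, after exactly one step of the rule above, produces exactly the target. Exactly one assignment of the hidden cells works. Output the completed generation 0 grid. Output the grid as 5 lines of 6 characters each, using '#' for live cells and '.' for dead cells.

Hidden generation-0 cells (in order): (1,3), (3,1), (3,4), (4,4).
A hidden cell only influences target cells in its own 3x3 neighborhood. Try each of the 2^4 = 16 assignments, step the completed generation 0 forward once under B3/S23, and compare with the target:
  (1,3)=. (3,1)=. (3,4)=. (4,4)=. -> step gives (0,4)='#' but target has '.' -> reject
  (1,3)=. (3,1)=. (3,4)=. (4,4)=# -> step gives (0,4)='#' but target has '.' -> reject
  (1,3)=. (3,1)=. (3,4)=# (4,4)=. -> step gives (0,4)='#' but target has '.' -> reject
  (1,3)=. (3,1)=. (3,4)=# (4,4)=# -> step gives (0,4)='#' but target has '.' -> reject
  (1,3)=. (3,1)=# (3,4)=. (4,4)=. -> step gives (0,4)='#' but target has '.' -> reject
  (1,3)=. (3,1)=# (3,4)=. (4,4)=# -> step gives (0,4)='#' but target has '.' -> reject
  (1,3)=. (3,1)=# (3,4)=# (4,4)=. -> step gives (0,4)='#' but target has '.' -> reject
  (1,3)=. (3,1)=# (3,4)=# (4,4)=# -> step gives (0,4)='#' but target has '.' -> reject
  (1,3)=# (3,1)=. (3,4)=. (4,4)=. -> step gives (2,3)='.' but target has '#' -> reject
  (1,3)=# (3,1)=. (3,4)=. (4,4)=# -> step gives (2,3)='.' but target has '#' -> reject
  (1,3)=# (3,1)=. (3,4)=# (4,4)=. -> step reproduces the target at every cell -> ACCEPT
  (1,3)=# (3,1)=. (3,4)=# (4,4)=# -> step gives (3,4)='#' but target has '.' -> reject
  (1,3)=# (3,1)=# (3,4)=. (4,4)=. -> step gives (2,2)='#' but target has '.' -> reject
  (1,3)=# (3,1)=# (3,4)=. (4,4)=# -> step gives (2,2)='#' but target has '.' -> reject
  (1,3)=# (3,1)=# (3,4)=# (4,4)=. -> step gives (2,2)='#' but target has '.' -> reject
  (1,3)=# (3,1)=# (3,4)=# (4,4)=# -> step gives (2,2)='#' but target has '.' -> reject
Unique solution: (1,3)=live, (3,1)=dead, (3,4)=live, (4,4)=dead.
Check: live-neighbor counts of every cell in the completed generation 0:
001242
112132
102343
111112
000121
Applying B3/S23 to generation 0 with these counts gives:
.....#
....##
...#.#
......
......
which matches the target exactly.

Answer: .....#
...###
.#....
....#.
.....#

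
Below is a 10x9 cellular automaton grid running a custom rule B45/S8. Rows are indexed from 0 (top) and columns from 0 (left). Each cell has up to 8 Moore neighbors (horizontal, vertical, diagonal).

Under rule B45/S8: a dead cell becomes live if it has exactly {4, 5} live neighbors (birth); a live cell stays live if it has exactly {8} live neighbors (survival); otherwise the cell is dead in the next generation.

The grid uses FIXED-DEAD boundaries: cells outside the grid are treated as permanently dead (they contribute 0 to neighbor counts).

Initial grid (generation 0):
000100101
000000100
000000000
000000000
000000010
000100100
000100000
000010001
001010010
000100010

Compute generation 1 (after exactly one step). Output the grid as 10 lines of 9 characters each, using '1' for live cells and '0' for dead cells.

Answer: 000000000
000000000
000000000
000000000
000000000
000000000
000000000
000100000
000100000
000000000

Derivation:
Simulating step by step:
Generation 0 (given above): 15 live cells
Generation 1: 2 live cells
(generation 1 grid is the final answer)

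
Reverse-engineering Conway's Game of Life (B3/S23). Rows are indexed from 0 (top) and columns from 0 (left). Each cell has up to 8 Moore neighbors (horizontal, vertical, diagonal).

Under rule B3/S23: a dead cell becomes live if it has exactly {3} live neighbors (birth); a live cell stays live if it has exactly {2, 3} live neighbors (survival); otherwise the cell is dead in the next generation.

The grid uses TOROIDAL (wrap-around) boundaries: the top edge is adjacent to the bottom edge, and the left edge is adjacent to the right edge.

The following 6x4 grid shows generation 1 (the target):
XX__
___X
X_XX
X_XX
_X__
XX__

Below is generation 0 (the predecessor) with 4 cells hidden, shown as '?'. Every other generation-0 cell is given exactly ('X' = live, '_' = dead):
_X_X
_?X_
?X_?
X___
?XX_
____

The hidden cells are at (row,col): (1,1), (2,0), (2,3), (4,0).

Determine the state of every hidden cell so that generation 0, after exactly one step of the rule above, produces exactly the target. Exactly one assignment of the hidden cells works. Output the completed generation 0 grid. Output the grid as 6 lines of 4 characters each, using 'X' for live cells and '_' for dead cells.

Hidden generation-0 cells (in order): (1,1), (2,0), (2,3), (4,0).
A hidden cell only influences target cells in its own 3x3 neighborhood. Try each of the 2^4 = 16 assignments, step the completed generation 0 forward once under B3/S23, and compare with the target:
  (1,1)=_ (2,0)=_ (2,3)=_ (4,0)=_ -> step gives (0,0)='_' but target has 'X' -> reject
  (1,1)=_ (2,0)=_ (2,3)=_ (4,0)=X -> step gives (0,0)='_' but target has 'X' -> reject
  (1,1)=_ (2,0)=_ (2,3)=X (4,0)=_ -> step gives (0,0)='_' but target has 'X' -> reject
  (1,1)=_ (2,0)=_ (2,3)=X (4,0)=X -> step gives (0,0)='_' but target has 'X' -> reject
  (1,1)=_ (2,0)=X (2,3)=_ (4,0)=_ -> step gives (0,0)='_' but target has 'X' -> reject
  (1,1)=_ (2,0)=X (2,3)=_ (4,0)=X -> step gives (0,0)='_' but target has 'X' -> reject
  (1,1)=_ (2,0)=X (2,3)=X (4,0)=_ -> step gives (0,0)='_' but target has 'X' -> reject
  (1,1)=_ (2,0)=X (2,3)=X (4,0)=X -> step gives (0,0)='_' but target has 'X' -> reject
  (1,1)=X (2,0)=_ (2,3)=_ (4,0)=_ -> step gives (1,1)='X' but target has '_' -> reject
  (1,1)=X (2,0)=_ (2,3)=_ (4,0)=X -> step gives (1,1)='X' but target has '_' -> reject
  (1,1)=X (2,0)=_ (2,3)=X (4,0)=_ -> step gives (1,1)='X' but target has '_' -> reject
  (1,1)=X (2,0)=_ (2,3)=X (4,0)=X -> step gives (1,1)='X' but target has '_' -> reject
  (1,1)=X (2,0)=X (2,3)=_ (4,0)=_ -> step reproduces the target at every cell -> ACCEPT
  (1,1)=X (2,0)=X (2,3)=_ (4,0)=X -> step gives (3,0)='_' but target has 'X' -> reject
  (1,1)=X (2,0)=X (2,3)=X (4,0)=_ -> step gives (1,3)='_' but target has 'X' -> reject
  (1,1)=X (2,0)=X (2,3)=X (4,0)=X -> step gives (1,3)='_' but target has 'X' -> reject
Unique solution: (1,1)=live, (2,0)=live, (2,3)=dead, (4,0)=dead.
Check: live-neighbor counts of every cell in the completed generation 0:
3241
5443
3433
3533
2212
3342
Applying B3/S23 to generation 0 with these counts gives:
XX__
___X
X_XX
X_XX
_X__
XX__
which matches the target exactly.

Answer: _X_X
_XX_
XX__
X___
_XX_
____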